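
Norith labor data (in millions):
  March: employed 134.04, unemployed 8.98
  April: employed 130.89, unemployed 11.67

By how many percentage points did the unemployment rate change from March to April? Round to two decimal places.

The unemployment rate changed by +1.91 percentage points.

March: labor force = 134.04 + 8.98 = 143.02; u = 8.98/143.02 = 6.28%.
April: labor force = 130.89 + 11.67 = 142.56; u = 11.67/142.56 = 8.19%.
Change = 8.19% − 6.28% = +1.91 pp.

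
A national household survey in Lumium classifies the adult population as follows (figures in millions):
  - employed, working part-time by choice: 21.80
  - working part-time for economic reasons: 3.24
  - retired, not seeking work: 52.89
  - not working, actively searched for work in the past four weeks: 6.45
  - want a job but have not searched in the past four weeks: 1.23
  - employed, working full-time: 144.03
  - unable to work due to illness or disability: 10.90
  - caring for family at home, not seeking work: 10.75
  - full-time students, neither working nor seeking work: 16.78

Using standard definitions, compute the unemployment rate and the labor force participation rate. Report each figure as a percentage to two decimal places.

Employed = 21.80 + 3.24 + 144.03 = 169.07 million (anyone who worked, including part-time for economic reasons, counts as employed).
Unemployed = 6.45 million.
Labor force = 169.07 + 6.45 = 175.52 million.
Not in labor force = 52.89 + 1.23 + 10.90 + 10.75 + 16.78 = 92.55 million (those not working and not actively searching are outside the labor force — including those who want a job but have given up searching).
Civilian working-age population = 175.52 + 92.55 = 268.07 million.
Unemployment rate = 6.45 / 175.52 = 3.67%.
Labor force participation rate = 175.52 / 268.07 = 65.48%.

Unemployment rate ≈ 3.67%; labor force participation rate ≈ 65.48%.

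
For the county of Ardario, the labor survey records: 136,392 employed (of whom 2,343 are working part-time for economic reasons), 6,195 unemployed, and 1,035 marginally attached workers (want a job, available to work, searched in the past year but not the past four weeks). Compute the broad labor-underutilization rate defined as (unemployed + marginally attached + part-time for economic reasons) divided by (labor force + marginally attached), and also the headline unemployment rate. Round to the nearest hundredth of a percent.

Broad underutilization rate ≈ 6.67%; headline unemployment rate ≈ 4.34%.

Labor force = 136,392 + 6,195 = 142,587.
Numerator = 6,195 + 1,035 + 2,343 = 9,573.
Denominator = 142,587 + 1,035 = 143,622.
Broad rate = 9,573 / 143,622 = 6.67%.
Headline unemployment rate = 6,195 / 142,587 = 4.34%.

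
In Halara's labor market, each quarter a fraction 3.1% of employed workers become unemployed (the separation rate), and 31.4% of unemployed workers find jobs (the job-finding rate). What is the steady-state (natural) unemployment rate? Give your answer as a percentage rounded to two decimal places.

Steady-state unemployment rate ≈ 8.99%.

At steady state the flows balance: s·E = f·U, so U/(E+U) = s/(s+f).
u* = 3.1 / (3.1 + 31.4) = 3.1 / 34.50 = 8.99%.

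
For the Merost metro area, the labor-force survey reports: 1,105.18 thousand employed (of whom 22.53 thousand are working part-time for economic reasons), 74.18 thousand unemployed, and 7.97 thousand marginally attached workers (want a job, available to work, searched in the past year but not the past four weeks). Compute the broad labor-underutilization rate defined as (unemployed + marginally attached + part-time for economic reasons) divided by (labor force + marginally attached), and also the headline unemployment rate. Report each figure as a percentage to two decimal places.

Broad underutilization rate ≈ 8.82%; headline unemployment rate ≈ 6.29%.

Labor force = 1,105.18 + 74.18 = 1,179.36 thousand.
Numerator = 74.18 + 7.97 + 22.53 = 104.68 thousand.
Denominator = 1,179.36 + 7.97 = 1,187.33 thousand.
Broad rate = 104.68 / 1,187.33 = 8.82%.
Headline unemployment rate = 74.18 / 1,179.36 = 6.29%.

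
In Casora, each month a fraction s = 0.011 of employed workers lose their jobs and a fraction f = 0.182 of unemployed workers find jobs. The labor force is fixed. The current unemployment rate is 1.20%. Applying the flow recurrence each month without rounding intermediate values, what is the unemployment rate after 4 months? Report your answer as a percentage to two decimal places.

Unemployment rate after four months ≈ 3.79%.

With a fixed labor force, u_{t+1} = u_t + s·(1−u_t) − f·u_t = u_t·(1−s−f) + s.
Here 1−s−f = 0.807 and s = 0.011.
u_1 = 0.012000 × 0.807 + 0.011 = 0.020684.
u_2 = 0.020684 × 0.807 + 0.011 = 0.027692.
u_3 = 0.027692 × 0.807 + 0.011 = 0.033347.
u_4 = 0.033347 × 0.807 + 0.011 = 0.037911.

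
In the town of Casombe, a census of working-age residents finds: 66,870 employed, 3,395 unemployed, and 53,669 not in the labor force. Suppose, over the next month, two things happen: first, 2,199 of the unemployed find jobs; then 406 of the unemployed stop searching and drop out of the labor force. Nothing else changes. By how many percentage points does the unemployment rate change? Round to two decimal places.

Initially, labor force = 66,870 + 3,395 = 70,265, so u = 3,395/70,265 = 4.83%.
After the first change, unemployed falls and employed rises by 2,199; labor force unchanged → E = 69,069, U = 1,196, labor force = 70,265.
After the second change, unemployed and labor force both fall by 406 → E = 69,069, U = 790, labor force = 69,859.
New unemployment rate = 790 / 69,859 = 1.13%.
Change = 1.13% − 4.83% = −3.70 percentage points.

The unemployment rate changes by −3.70 percentage points.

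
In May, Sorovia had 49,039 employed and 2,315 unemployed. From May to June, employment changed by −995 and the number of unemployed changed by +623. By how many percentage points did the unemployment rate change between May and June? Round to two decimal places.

The unemployment rate changed by +1.25 percentage points.

May: labor force = 49,039 + 2,315 = 51,354; u = 2,315/51,354 = 4.51%.
June: labor force = 48,044 + 2,938 = 50,982; u = 2,938/50,982 = 5.76%.
Change = 5.76% − 4.51% = +1.25 pp.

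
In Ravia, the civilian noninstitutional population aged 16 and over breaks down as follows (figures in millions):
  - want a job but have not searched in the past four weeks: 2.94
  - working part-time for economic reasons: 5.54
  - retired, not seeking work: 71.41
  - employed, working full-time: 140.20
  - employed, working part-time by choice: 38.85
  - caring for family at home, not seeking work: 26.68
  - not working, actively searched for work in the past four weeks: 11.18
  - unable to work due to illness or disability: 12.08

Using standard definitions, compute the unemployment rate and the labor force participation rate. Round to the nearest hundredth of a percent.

Employed = 5.54 + 140.20 + 38.85 = 184.59 million (anyone who worked, including part-time for economic reasons, counts as employed).
Unemployed = 11.18 million.
Labor force = 184.59 + 11.18 = 195.77 million.
Not in labor force = 2.94 + 71.41 + 26.68 + 12.08 = 113.11 million (those not working and not actively searching are outside the labor force — including those who want a job but have given up searching).
Civilian working-age population = 195.77 + 113.11 = 308.88 million.
Unemployment rate = 11.18 / 195.77 = 5.71%.
Labor force participation rate = 195.77 / 308.88 = 63.38%.

Unemployment rate ≈ 5.71%; labor force participation rate ≈ 63.38%.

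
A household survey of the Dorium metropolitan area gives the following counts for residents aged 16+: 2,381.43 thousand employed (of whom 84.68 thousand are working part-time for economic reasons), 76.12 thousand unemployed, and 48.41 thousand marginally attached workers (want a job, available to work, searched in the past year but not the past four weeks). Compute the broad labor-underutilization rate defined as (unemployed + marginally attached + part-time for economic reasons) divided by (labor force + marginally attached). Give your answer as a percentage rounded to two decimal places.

Labor force = 2,381.43 + 76.12 = 2,457.55 thousand.
Numerator = 76.12 + 48.41 + 84.68 = 209.21 thousand.
Denominator = 2,457.55 + 48.41 = 2,505.96 thousand.
Broad rate = 209.21 / 2,505.96 = 8.35%.

Broad underutilization rate ≈ 8.35%.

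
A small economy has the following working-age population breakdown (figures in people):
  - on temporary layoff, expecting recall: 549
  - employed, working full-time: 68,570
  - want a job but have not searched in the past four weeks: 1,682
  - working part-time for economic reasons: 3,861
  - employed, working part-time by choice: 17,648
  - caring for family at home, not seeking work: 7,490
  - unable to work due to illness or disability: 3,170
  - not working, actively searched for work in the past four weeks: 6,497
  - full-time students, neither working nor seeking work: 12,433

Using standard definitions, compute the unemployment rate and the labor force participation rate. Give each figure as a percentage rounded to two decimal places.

Employed = 68,570 + 3,861 + 17,648 = 90,079 (anyone who worked, including part-time for economic reasons, counts as employed).
Unemployed = 549 + 6,497 = 7,046 (jobless and actively searching, or on temporary layoff).
Labor force = 90,079 + 7,046 = 97,125.
Not in labor force = 1,682 + 7,490 + 3,170 + 12,433 = 24,775 (those not working and not actively searching are outside the labor force — including those who want a job but have given up searching).
Civilian working-age population = 97,125 + 24,775 = 121,900.
Unemployment rate = 7,046 / 97,125 = 7.25%.
Labor force participation rate = 97,125 / 121,900 = 79.68%.

Unemployment rate ≈ 7.25%; labor force participation rate ≈ 79.68%.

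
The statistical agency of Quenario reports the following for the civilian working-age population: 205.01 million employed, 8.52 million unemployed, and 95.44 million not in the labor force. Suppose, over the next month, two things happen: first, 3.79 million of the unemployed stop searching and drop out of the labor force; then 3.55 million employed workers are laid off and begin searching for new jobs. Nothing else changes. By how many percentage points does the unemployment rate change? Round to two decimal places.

Initially, labor force = 205.01 + 8.52 = 213.53 million, so u = 8.52/213.53 = 3.99%.
After the first change, unemployed and labor force both fall by 3.79 → E = 205.01, U = 4.73, labor force = 209.74 million.
After the second change, employed falls and unemployed rises by 3.55; labor force unchanged → E = 201.46, U = 8.28, labor force = 209.74 million.
New unemployment rate = 8.28 / 209.74 = 3.95%.
Change = 3.95% − 3.99% = −0.04 percentage points.

The unemployment rate changes by −0.04 percentage points.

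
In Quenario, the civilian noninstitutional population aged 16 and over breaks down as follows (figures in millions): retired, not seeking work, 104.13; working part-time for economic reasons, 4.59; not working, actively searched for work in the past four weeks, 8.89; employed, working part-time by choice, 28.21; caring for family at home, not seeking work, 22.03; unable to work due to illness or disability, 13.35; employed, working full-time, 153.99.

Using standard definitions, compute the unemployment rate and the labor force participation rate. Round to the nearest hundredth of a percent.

Employed = 4.59 + 28.21 + 153.99 = 186.79 million (anyone who worked, including part-time for economic reasons, counts as employed).
Unemployed = 8.89 million.
Labor force = 186.79 + 8.89 = 195.68 million.
Not in labor force = 104.13 + 22.03 + 13.35 = 139.51 million (those not working and not actively searching are outside the labor force).
Civilian working-age population = 195.68 + 139.51 = 335.19 million.
Unemployment rate = 8.89 / 195.68 = 4.54%.
Labor force participation rate = 195.68 / 335.19 = 58.38%.

Unemployment rate ≈ 4.54%; labor force participation rate ≈ 58.38%.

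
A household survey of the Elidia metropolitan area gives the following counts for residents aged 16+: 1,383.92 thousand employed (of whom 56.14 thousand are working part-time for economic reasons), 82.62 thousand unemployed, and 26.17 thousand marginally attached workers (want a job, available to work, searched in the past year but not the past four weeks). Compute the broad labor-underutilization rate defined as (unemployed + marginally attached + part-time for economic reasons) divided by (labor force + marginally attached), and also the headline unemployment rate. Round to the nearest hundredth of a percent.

Broad underutilization rate ≈ 11.05%; headline unemployment rate ≈ 5.63%.

Labor force = 1,383.92 + 82.62 = 1,466.54 thousand.
Numerator = 82.62 + 26.17 + 56.14 = 164.93 thousand.
Denominator = 1,466.54 + 26.17 = 1,492.71 thousand.
Broad rate = 164.93 / 1,492.71 = 11.05%.
Headline unemployment rate = 82.62 / 1,466.54 = 5.63%.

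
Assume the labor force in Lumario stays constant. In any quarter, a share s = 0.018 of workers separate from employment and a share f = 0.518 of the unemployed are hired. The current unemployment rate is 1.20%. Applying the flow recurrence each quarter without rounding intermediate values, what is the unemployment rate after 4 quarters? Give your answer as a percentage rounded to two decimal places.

With a fixed labor force, u_{t+1} = u_t + s·(1−u_t) − f·u_t = u_t·(1−s−f) + s.
Here 1−s−f = 0.464 and s = 0.018.
u_1 = 0.012000 × 0.464 + 0.018 = 0.023568.
u_2 = 0.023568 × 0.464 + 0.018 = 0.028936.
u_3 = 0.028936 × 0.464 + 0.018 = 0.031426.
u_4 = 0.031426 × 0.464 + 0.018 = 0.032582.

Unemployment rate after four quarters ≈ 3.26%.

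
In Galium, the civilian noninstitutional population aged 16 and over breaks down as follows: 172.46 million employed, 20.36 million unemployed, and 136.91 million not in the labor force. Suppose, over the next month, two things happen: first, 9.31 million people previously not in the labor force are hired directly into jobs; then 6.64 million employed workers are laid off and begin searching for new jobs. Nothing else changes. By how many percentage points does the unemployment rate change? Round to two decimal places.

The unemployment rate changes by +2.80 percentage points.

Initially, labor force = 172.46 + 20.36 = 192.82 million, so u = 20.36/192.82 = 10.56%.
After the first change, employed and labor force both rise by 9.31; unemployed unchanged → E = 181.77, U = 20.36, labor force = 202.13 million.
After the second change, employed falls and unemployed rises by 6.64; labor force unchanged → E = 175.13, U = 27.00, labor force = 202.13 million.
New unemployment rate = 27.00 / 202.13 = 13.36%.
Change = 13.36% − 10.56% = +2.80 percentage points.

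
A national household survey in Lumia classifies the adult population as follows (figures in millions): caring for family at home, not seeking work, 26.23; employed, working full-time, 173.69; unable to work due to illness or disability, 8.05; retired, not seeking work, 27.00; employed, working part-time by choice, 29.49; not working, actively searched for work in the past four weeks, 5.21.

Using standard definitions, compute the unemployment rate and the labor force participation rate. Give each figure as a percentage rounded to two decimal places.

Unemployment rate ≈ 2.50%; labor force participation rate ≈ 77.28%.

Employed = 173.69 + 29.49 = 203.18 million.
Unemployed = 5.21 million.
Labor force = 203.18 + 5.21 = 208.39 million.
Not in labor force = 26.23 + 8.05 + 27.00 = 61.28 million (those not working and not actively searching are outside the labor force).
Civilian working-age population = 208.39 + 61.28 = 269.67 million.
Unemployment rate = 5.21 / 208.39 = 2.50%.
Labor force participation rate = 208.39 / 269.67 = 77.28%.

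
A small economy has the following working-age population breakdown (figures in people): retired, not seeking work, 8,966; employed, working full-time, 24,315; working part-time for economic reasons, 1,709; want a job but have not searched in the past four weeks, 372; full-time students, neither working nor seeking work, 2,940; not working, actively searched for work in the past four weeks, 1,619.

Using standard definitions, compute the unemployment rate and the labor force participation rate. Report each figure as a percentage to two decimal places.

Unemployment rate ≈ 5.86%; labor force participation rate ≈ 69.24%.

Employed = 24,315 + 1,709 = 26,024 (anyone who worked, including part-time for economic reasons, counts as employed).
Unemployed = 1,619.
Labor force = 26,024 + 1,619 = 27,643.
Not in labor force = 8,966 + 372 + 2,940 = 12,278 (those not working and not actively searching are outside the labor force — including those who want a job but have given up searching).
Civilian working-age population = 27,643 + 12,278 = 39,921.
Unemployment rate = 1,619 / 27,643 = 5.86%.
Labor force participation rate = 27,643 / 39,921 = 69.24%.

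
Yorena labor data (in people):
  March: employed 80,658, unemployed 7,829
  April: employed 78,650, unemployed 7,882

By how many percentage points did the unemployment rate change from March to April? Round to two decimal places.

March: labor force = 80,658 + 7,829 = 88,487; u = 7,829/88,487 = 8.85%.
April: labor force = 78,650 + 7,882 = 86,532; u = 7,882/86,532 = 9.11%.
Change = 9.11% − 8.85% = +0.26 pp.

The unemployment rate changed by +0.26 percentage points.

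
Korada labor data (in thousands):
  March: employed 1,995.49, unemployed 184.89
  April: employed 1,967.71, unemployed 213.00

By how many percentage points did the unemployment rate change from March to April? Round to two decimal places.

March: labor force = 1,995.49 + 184.89 = 2,180.38; u = 184.89/2,180.38 = 8.48%.
April: labor force = 1,967.71 + 213.00 = 2,180.71; u = 213.00/2,180.71 = 9.77%.
Change = 9.77% − 8.48% = +1.29 pp.

The unemployment rate changed by +1.29 percentage points.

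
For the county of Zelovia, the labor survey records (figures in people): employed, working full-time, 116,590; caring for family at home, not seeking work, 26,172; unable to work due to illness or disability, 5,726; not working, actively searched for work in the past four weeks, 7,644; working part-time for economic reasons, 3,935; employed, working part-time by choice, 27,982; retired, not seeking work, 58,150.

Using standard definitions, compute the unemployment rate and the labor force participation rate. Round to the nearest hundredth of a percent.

Employed = 116,590 + 3,935 + 27,982 = 148,507 (anyone who worked, including part-time for economic reasons, counts as employed).
Unemployed = 7,644.
Labor force = 148,507 + 7,644 = 156,151.
Not in labor force = 26,172 + 5,726 + 58,150 = 90,048 (those not working and not actively searching are outside the labor force).
Civilian working-age population = 156,151 + 90,048 = 246,199.
Unemployment rate = 7,644 / 156,151 = 4.90%.
Labor force participation rate = 156,151 / 246,199 = 63.42%.

Unemployment rate ≈ 4.90%; labor force participation rate ≈ 63.42%.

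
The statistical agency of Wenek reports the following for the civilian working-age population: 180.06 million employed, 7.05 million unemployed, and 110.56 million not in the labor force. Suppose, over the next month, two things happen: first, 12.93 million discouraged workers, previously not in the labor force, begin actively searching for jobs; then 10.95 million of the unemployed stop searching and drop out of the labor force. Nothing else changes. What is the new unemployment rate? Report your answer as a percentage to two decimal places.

New unemployment rate ≈ 4.78%.

Initially, labor force = 180.06 + 7.05 = 187.11 million, so u = 7.05/187.11 = 3.77%.
After the first change, unemployed and labor force both rise by 12.93 → E = 180.06, U = 19.98, labor force = 200.04 million.
After the second change, unemployed and labor force both fall by 10.95 → E = 180.06, U = 9.03, labor force = 189.09 million.
New unemployment rate = 9.03 / 189.09 = 4.78%.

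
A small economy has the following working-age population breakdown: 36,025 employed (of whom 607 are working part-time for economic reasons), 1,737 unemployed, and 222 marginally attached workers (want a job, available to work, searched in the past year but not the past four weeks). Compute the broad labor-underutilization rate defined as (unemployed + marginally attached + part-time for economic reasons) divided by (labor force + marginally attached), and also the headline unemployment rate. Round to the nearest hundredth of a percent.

Broad underutilization rate ≈ 6.76%; headline unemployment rate ≈ 4.60%.

Labor force = 36,025 + 1,737 = 37,762.
Numerator = 1,737 + 222 + 607 = 2,566.
Denominator = 37,762 + 222 = 37,984.
Broad rate = 2,566 / 37,984 = 6.76%.
Headline unemployment rate = 1,737 / 37,762 = 4.60%.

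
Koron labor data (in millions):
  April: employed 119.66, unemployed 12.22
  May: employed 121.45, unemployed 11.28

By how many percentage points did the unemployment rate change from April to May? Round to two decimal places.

The unemployment rate changed by −0.77 percentage points.

April: labor force = 119.66 + 12.22 = 131.88; u = 12.22/131.88 = 9.27%.
May: labor force = 121.45 + 11.28 = 132.73; u = 11.28/132.73 = 8.50%.
Change = 8.50% − 9.27% = −0.77 pp.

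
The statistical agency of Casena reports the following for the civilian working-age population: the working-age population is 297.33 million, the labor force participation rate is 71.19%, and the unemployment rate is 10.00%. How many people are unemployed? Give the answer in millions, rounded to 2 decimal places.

About 21.17 million are unemployed.

Labor force = 0.7119 × 297.33 = 211.67 million.
Unemployed = 0.1000 × 211.67 ≈ 21.17 million.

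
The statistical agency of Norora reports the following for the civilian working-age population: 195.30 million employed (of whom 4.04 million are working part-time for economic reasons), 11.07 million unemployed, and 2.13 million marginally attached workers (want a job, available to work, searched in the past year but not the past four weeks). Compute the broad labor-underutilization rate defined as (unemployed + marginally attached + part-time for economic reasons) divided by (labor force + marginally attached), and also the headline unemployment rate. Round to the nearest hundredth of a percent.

Labor force = 195.30 + 11.07 = 206.37 million.
Numerator = 11.07 + 2.13 + 4.04 = 17.24 million.
Denominator = 206.37 + 2.13 = 208.50 million.
Broad rate = 17.24 / 208.50 = 8.27%.
Headline unemployment rate = 11.07 / 206.37 = 5.36%.

Broad underutilization rate ≈ 8.27%; headline unemployment rate ≈ 5.36%.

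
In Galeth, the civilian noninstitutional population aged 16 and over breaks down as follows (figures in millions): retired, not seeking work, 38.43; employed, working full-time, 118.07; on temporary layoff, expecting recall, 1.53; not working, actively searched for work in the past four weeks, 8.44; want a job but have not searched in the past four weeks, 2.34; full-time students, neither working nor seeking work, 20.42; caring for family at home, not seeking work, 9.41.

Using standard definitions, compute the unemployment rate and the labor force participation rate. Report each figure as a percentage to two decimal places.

Unemployment rate ≈ 7.79%; labor force participation rate ≈ 64.46%.

Employed = 118.07 million.
Unemployed = 1.53 + 8.44 = 9.97 million (jobless and actively searching, or on temporary layoff).
Labor force = 118.07 + 9.97 = 128.04 million.
Not in labor force = 38.43 + 2.34 + 20.42 + 9.41 = 70.60 million (those not working and not actively searching are outside the labor force — including those who want a job but have given up searching).
Civilian working-age population = 128.04 + 70.60 = 198.64 million.
Unemployment rate = 9.97 / 128.04 = 7.79%.
Labor force participation rate = 128.04 / 198.64 = 64.46%.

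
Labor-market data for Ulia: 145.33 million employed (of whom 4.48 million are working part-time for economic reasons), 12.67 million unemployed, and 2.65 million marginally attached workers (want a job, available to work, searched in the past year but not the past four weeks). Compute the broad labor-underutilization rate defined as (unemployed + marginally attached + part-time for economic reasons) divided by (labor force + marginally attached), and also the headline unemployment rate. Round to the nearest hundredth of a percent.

Labor force = 145.33 + 12.67 = 158.00 million.
Numerator = 12.67 + 2.65 + 4.48 = 19.80 million.
Denominator = 158.00 + 2.65 = 160.65 million.
Broad rate = 19.80 / 160.65 = 12.32%.
Headline unemployment rate = 12.67 / 158.00 = 8.02%.

Broad underutilization rate ≈ 12.32%; headline unemployment rate ≈ 8.02%.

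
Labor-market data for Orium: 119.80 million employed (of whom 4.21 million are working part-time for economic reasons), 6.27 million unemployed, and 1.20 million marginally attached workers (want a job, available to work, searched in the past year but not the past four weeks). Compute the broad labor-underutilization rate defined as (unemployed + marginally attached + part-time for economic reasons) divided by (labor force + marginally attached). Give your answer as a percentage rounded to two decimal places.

Broad underutilization rate ≈ 9.18%.

Labor force = 119.80 + 6.27 = 126.07 million.
Numerator = 6.27 + 1.20 + 4.21 = 11.68 million.
Denominator = 126.07 + 1.20 = 127.27 million.
Broad rate = 11.68 / 127.27 = 9.18%.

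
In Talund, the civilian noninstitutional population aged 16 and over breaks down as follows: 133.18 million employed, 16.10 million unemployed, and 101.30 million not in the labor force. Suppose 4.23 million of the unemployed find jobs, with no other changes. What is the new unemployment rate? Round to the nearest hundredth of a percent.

New unemployment rate ≈ 7.95%.

Initially, labor force = 133.18 + 16.10 = 149.28 million, so u = 16.10/149.28 = 10.79%.
After the change, unemployed falls and employed rises by 4.23; labor force unchanged → E = 137.41, U = 11.87, labor force = 149.28 million.
New unemployment rate = 11.87 / 149.28 = 7.95%.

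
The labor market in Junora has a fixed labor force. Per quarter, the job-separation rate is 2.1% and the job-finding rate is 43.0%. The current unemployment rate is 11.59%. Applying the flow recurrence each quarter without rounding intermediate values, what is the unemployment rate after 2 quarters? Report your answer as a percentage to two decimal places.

With a fixed labor force, u_{t+1} = u_t + s·(1−u_t) − f·u_t = u_t·(1−s−f) + s.
Here 1−s−f = 0.549 and s = 0.021.
u_1 = 0.115900 × 0.549 + 0.021 = 0.084629.
u_2 = 0.084629 × 0.549 + 0.021 = 0.067461.

Unemployment rate after two quarters ≈ 6.75%.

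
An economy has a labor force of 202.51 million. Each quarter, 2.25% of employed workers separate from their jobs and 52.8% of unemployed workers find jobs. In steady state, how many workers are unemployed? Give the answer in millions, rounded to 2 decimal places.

Steady-state unemployment rate u* = s/(s+f) = 2.25/(2.25+52.8) = 0.040872.
Unemployed = u* × labor force = 0.040872 × 202.51 ≈ 8.28 million.

About 8.28 million are unemployed in steady state.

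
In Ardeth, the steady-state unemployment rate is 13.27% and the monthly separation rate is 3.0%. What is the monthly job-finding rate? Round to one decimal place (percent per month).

Job-finding rate ≈ 19.6% per month.

From u* = s/(s+f): f = s·(1−u)/u.
f = 3.0 × (1 − 0.1327) / 0.1327 = 2.6019 / 0.1327 ≈ 19.6% per month.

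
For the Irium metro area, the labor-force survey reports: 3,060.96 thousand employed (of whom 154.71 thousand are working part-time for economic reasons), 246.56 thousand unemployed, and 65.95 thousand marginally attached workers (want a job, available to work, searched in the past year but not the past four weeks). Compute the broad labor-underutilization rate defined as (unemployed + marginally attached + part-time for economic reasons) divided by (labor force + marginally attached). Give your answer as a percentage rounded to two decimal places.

Broad underutilization rate ≈ 13.85%.

Labor force = 3,060.96 + 246.56 = 3,307.52 thousand.
Numerator = 246.56 + 65.95 + 154.71 = 467.22 thousand.
Denominator = 3,307.52 + 65.95 = 3,373.47 thousand.
Broad rate = 467.22 / 3,373.47 = 13.85%.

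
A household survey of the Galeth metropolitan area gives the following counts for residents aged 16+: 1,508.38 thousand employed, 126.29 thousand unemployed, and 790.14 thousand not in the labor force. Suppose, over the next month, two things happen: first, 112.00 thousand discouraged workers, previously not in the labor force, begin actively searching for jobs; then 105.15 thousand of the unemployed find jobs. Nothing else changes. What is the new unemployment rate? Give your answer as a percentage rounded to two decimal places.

Initially, labor force = 1,508.38 + 126.29 = 1,634.67 thousand, so u = 126.29/1,634.67 = 7.73%.
After the first change, unemployed and labor force both rise by 112.00 → E = 1,508.38, U = 238.29, labor force = 1,746.67 thousand.
After the second change, unemployed falls and employed rises by 105.15; labor force unchanged → E = 1,613.53, U = 133.14, labor force = 1,746.67 thousand.
New unemployment rate = 133.14 / 1,746.67 = 7.62%.

New unemployment rate ≈ 7.62%.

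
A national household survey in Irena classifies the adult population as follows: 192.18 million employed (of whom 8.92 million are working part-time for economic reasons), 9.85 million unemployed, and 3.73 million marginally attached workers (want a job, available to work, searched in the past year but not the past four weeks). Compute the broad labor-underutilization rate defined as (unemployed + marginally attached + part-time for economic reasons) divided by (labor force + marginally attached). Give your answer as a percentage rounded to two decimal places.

Broad underutilization rate ≈ 10.94%.

Labor force = 192.18 + 9.85 = 202.03 million.
Numerator = 9.85 + 3.73 + 8.92 = 22.50 million.
Denominator = 202.03 + 3.73 = 205.76 million.
Broad rate = 22.50 / 205.76 = 10.94%.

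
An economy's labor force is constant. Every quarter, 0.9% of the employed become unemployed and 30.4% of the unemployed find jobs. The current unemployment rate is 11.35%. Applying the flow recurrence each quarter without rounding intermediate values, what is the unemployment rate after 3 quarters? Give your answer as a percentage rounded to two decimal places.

With a fixed labor force, u_{t+1} = u_t + s·(1−u_t) − f·u_t = u_t·(1−s−f) + s.
Here 1−s−f = 0.687 and s = 0.009.
u_1 = 0.113500 × 0.687 + 0.009 = 0.086974.
u_2 = 0.086974 × 0.687 + 0.009 = 0.068751.
u_3 = 0.068751 × 0.687 + 0.009 = 0.056232.

Unemployment rate after three quarters ≈ 5.62%.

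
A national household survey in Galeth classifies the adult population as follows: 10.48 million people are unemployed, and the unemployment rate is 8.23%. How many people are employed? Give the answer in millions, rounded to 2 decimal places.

Labor force = U / u = 10.48 / 0.0823 ≈ 127.34 million.
Employed = labor force − unemployed = 127.34 − 10.48 = 116.86 million.

About 116.86 million are employed.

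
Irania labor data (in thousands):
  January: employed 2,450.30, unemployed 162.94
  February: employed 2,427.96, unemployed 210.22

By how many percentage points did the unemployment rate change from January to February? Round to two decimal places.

January: labor force = 2,450.30 + 162.94 = 2,613.24; u = 162.94/2,613.24 = 6.24%.
February: labor force = 2,427.96 + 210.22 = 2,638.18; u = 210.22/2,638.18 = 7.97%.
Change = 7.97% − 6.24% = +1.73 pp.

The unemployment rate changed by +1.73 percentage points.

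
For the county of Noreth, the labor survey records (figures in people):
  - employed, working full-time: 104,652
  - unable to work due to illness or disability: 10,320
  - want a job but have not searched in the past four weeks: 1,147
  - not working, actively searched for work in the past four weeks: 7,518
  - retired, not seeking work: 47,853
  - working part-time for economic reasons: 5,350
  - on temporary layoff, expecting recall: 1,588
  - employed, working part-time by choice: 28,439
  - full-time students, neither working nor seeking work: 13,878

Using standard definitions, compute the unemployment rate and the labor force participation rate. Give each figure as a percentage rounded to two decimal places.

Unemployment rate ≈ 6.17%; labor force participation rate ≈ 66.84%.

Employed = 104,652 + 5,350 + 28,439 = 138,441 (anyone who worked, including part-time for economic reasons, counts as employed).
Unemployed = 7,518 + 1,588 = 9,106 (jobless and actively searching, or on temporary layoff).
Labor force = 138,441 + 9,106 = 147,547.
Not in labor force = 10,320 + 1,147 + 47,853 + 13,878 = 73,198 (those not working and not actively searching are outside the labor force — including those who want a job but have given up searching).
Civilian working-age population = 147,547 + 73,198 = 220,745.
Unemployment rate = 9,106 / 147,547 = 6.17%.
Labor force participation rate = 147,547 / 220,745 = 66.84%.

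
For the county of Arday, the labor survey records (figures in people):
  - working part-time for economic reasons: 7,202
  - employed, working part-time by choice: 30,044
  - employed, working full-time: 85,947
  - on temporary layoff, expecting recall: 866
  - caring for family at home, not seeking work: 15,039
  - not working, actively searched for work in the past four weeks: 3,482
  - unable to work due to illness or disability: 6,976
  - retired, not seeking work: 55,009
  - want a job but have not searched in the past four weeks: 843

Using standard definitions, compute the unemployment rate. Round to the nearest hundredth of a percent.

Employed = 7,202 + 30,044 + 85,947 = 123,193 (anyone who worked, including part-time for economic reasons, counts as employed).
Unemployed = 866 + 3,482 = 4,348 (jobless and actively searching, or on temporary layoff).
Labor force = 123,193 + 4,348 = 127,541.
Unemployment rate = 4,348 / 127,541 = 3.41%.

Unemployment rate ≈ 3.41%.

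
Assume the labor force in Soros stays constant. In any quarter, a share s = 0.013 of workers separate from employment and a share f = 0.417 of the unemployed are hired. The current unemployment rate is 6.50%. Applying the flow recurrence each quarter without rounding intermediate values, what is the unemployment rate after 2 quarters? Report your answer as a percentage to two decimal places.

Unemployment rate after two quarters ≈ 4.15%.

With a fixed labor force, u_{t+1} = u_t + s·(1−u_t) − f·u_t = u_t·(1−s−f) + s.
Here 1−s−f = 0.570 and s = 0.013.
u_1 = 0.065000 × 0.570 + 0.013 = 0.050050.
u_2 = 0.050050 × 0.570 + 0.013 = 0.041528.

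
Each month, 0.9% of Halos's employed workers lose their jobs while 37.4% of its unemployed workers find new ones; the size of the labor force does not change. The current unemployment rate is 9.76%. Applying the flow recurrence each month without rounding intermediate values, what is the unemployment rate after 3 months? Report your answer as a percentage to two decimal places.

With a fixed labor force, u_{t+1} = u_t + s·(1−u_t) − f·u_t = u_t·(1−s−f) + s.
Here 1−s−f = 0.617 and s = 0.009.
u_1 = 0.097600 × 0.617 + 0.009 = 0.069219.
u_2 = 0.069219 × 0.617 + 0.009 = 0.051708.
u_3 = 0.051708 × 0.617 + 0.009 = 0.040904.

Unemployment rate after three months ≈ 4.09%.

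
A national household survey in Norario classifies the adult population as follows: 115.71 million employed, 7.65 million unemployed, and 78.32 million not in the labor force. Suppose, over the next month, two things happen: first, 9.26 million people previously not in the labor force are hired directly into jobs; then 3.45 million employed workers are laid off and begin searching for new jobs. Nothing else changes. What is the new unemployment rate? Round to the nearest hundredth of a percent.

New unemployment rate ≈ 8.37%.

Initially, labor force = 115.71 + 7.65 = 123.36 million, so u = 7.65/123.36 = 6.20%.
After the first change, employed and labor force both rise by 9.26; unemployed unchanged → E = 124.97, U = 7.65, labor force = 132.62 million.
After the second change, employed falls and unemployed rises by 3.45; labor force unchanged → E = 121.52, U = 11.10, labor force = 132.62 million.
New unemployment rate = 11.10 / 132.62 = 8.37%.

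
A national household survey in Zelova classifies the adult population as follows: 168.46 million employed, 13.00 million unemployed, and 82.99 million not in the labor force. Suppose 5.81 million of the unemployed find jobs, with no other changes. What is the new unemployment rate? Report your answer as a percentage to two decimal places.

New unemployment rate ≈ 3.96%.

Initially, labor force = 168.46 + 13.00 = 181.46 million, so u = 13.00/181.46 = 7.16%.
After the change, unemployed falls and employed rises by 5.81; labor force unchanged → E = 174.27, U = 7.19, labor force = 181.46 million.
New unemployment rate = 7.19 / 181.46 = 3.96%.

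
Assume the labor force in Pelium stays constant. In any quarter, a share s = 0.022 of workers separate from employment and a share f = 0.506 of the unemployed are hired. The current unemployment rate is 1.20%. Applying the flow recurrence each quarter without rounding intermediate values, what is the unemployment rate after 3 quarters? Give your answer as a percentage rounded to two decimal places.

With a fixed labor force, u_{t+1} = u_t + s·(1−u_t) − f·u_t = u_t·(1−s−f) + s.
Here 1−s−f = 0.472 and s = 0.022.
u_1 = 0.012000 × 0.472 + 0.022 = 0.027664.
u_2 = 0.027664 × 0.472 + 0.022 = 0.035057.
u_3 = 0.035057 × 0.472 + 0.022 = 0.038547.

Unemployment rate after three quarters ≈ 3.85%.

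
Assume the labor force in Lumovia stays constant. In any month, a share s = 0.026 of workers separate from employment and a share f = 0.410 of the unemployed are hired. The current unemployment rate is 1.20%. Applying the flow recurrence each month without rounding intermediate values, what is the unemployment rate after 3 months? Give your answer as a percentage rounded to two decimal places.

With a fixed labor force, u_{t+1} = u_t + s·(1−u_t) − f·u_t = u_t·(1−s−f) + s.
Here 1−s−f = 0.564 and s = 0.026.
u_1 = 0.012000 × 0.564 + 0.026 = 0.032768.
u_2 = 0.032768 × 0.564 + 0.026 = 0.044481.
u_3 = 0.044481 × 0.564 + 0.026 = 0.051087.

Unemployment rate after three months ≈ 5.11%.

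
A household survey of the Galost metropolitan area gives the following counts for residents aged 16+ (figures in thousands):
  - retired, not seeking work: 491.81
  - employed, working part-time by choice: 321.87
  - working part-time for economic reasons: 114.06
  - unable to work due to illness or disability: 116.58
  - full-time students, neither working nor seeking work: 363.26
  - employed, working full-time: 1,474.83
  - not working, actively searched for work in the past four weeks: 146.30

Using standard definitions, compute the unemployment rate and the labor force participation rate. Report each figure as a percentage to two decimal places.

Employed = 321.87 + 114.06 + 1,474.83 = 1,910.76 thousand (anyone who worked, including part-time for economic reasons, counts as employed).
Unemployed = 146.30 thousand.
Labor force = 1,910.76 + 146.30 = 2,057.06 thousand.
Not in labor force = 491.81 + 116.58 + 363.26 = 971.65 thousand (those not working and not actively searching are outside the labor force).
Civilian working-age population = 2,057.06 + 971.65 = 3,028.71 thousand.
Unemployment rate = 146.30 / 2,057.06 = 7.11%.
Labor force participation rate = 2,057.06 / 3,028.71 = 67.92%.

Unemployment rate ≈ 7.11%; labor force participation rate ≈ 67.92%.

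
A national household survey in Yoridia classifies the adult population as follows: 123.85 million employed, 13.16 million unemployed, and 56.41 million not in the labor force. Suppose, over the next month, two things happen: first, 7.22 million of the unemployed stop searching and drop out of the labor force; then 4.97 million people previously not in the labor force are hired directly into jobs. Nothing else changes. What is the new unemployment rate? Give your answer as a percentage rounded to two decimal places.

New unemployment rate ≈ 4.41%.

Initially, labor force = 123.85 + 13.16 = 137.01 million, so u = 13.16/137.01 = 9.61%.
After the first change, unemployed and labor force both fall by 7.22 → E = 123.85, U = 5.94, labor force = 129.79 million.
After the second change, employed and labor force both rise by 4.97; unemployed unchanged → E = 128.82, U = 5.94, labor force = 134.76 million.
New unemployment rate = 5.94 / 134.76 = 4.41%.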